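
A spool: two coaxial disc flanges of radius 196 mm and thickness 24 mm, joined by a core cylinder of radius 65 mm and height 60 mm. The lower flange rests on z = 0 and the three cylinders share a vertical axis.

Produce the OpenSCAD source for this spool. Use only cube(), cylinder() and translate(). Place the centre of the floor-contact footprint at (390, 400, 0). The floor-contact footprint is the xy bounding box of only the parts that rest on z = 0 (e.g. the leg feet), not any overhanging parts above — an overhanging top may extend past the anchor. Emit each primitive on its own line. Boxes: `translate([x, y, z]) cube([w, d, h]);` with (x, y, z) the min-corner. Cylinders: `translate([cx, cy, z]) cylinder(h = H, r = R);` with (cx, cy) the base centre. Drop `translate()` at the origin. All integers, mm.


translate([390, 400, 0]) cylinder(h = 24, r = 196);
translate([390, 400, 24]) cylinder(h = 60, r = 65);
translate([390, 400, 84]) cylinder(h = 24, r = 196);


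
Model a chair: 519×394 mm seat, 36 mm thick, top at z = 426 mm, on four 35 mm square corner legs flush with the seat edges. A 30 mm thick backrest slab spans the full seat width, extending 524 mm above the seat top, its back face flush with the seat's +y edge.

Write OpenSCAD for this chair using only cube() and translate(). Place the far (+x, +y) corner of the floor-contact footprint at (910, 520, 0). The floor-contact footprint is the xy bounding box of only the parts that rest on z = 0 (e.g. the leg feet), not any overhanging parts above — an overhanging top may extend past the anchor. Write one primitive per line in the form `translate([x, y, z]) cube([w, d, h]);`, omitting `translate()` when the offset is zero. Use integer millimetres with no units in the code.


// leg_h = 426 - 36 = 390
translate([391, 126, 390]) cube([519, 394, 36]);
translate([391, 126, 0]) cube([35, 35, 390]);
translate([875, 126, 0]) cube([35, 35, 390]);
translate([391, 485, 0]) cube([35, 35, 390]);
translate([875, 485, 0]) cube([35, 35, 390]);
translate([391, 490, 426]) cube([519, 30, 524]);


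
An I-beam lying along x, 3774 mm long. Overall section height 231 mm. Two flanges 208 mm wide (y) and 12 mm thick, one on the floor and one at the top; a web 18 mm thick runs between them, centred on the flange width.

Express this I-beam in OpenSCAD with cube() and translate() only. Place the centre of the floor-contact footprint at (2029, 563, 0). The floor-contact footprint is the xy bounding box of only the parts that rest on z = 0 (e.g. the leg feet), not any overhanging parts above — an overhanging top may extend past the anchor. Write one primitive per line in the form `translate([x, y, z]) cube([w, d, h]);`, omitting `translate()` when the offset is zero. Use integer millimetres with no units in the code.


translate([142, 459, 0]) cube([3774, 208, 12]);
translate([142, 554, 12]) cube([3774, 18, 207]);
translate([142, 459, 219]) cube([3774, 208, 12]);


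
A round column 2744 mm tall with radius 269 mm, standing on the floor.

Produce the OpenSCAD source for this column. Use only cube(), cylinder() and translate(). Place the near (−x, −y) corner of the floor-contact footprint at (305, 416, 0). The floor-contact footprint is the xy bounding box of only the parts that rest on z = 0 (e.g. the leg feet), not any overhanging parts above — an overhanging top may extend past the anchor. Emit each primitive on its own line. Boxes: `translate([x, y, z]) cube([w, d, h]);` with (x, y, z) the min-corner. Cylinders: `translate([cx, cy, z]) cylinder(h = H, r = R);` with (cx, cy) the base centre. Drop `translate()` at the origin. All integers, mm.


translate([574, 685, 0]) cylinder(h = 2744, r = 269);


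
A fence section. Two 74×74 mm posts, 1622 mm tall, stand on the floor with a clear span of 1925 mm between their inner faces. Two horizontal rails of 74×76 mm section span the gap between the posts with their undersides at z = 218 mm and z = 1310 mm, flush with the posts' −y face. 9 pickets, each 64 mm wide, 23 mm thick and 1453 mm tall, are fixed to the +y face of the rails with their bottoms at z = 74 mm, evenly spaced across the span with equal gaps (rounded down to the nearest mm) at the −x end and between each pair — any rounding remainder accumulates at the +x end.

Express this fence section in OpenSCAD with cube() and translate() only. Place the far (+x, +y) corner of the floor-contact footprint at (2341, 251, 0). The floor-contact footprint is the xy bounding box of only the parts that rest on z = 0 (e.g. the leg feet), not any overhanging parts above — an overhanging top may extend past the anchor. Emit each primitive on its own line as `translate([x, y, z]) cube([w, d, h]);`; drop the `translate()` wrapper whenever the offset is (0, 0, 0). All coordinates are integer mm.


translate([268, 177, 0]) cube([74, 74, 1622]);
translate([2267, 177, 0]) cube([74, 74, 1622]);
translate([342, 177, 218]) cube([1925, 74, 76]);
translate([342, 177, 1310]) cube([1925, 74, 76]);
translate([476, 251, 74]) cube([64, 23, 1453]);
translate([674, 251, 74]) cube([64, 23, 1453]);
translate([872, 251, 74]) cube([64, 23, 1453]);
translate([1070, 251, 74]) cube([64, 23, 1453]);
translate([1268, 251, 74]) cube([64, 23, 1453]);
translate([1466, 251, 74]) cube([64, 23, 1453]);
translate([1664, 251, 74]) cube([64, 23, 1453]);
translate([1862, 251, 74]) cube([64, 23, 1453]);
translate([2060, 251, 74]) cube([64, 23, 1453]);


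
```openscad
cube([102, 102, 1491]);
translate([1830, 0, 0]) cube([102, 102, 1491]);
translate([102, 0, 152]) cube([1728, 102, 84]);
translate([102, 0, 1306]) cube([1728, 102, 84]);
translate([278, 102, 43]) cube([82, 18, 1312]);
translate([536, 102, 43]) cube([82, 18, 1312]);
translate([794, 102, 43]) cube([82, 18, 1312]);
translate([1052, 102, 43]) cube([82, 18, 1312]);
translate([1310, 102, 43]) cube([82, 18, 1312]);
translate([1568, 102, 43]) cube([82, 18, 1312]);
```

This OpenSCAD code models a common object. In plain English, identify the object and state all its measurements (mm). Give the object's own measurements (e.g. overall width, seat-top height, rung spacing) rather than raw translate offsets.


A fence section. Two 102×102 mm posts, 1491 mm tall, stand on the floor with a clear span of 1728 mm between their inner faces. Two horizontal rails of 102×84 mm section span the gap between the posts with their undersides at z = 152 mm and z = 1306 mm, flush with the posts' −y face. 6 pickets, each 82 mm wide, 18 mm thick and 1312 mm tall, are fixed to the +y face of the rails with their bottoms at z = 43 mm, spaced across the span with a 176 mm gap after the −x post and between neighbouring pickets, with 180 mm left before the +x post.


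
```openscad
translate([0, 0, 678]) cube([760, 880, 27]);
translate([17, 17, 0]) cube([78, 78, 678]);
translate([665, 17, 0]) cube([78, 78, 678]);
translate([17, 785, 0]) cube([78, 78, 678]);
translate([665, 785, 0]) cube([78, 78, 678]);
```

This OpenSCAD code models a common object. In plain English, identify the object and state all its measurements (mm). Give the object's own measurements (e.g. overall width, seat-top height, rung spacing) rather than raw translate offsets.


A rectangular dining table. The top is 760×880×27 mm with its upper surface at z = 705 mm. It stands on four 78×78 mm square legs, each inset 17 mm from the nearest pair of top edges, running from the floor to the underside of the top.


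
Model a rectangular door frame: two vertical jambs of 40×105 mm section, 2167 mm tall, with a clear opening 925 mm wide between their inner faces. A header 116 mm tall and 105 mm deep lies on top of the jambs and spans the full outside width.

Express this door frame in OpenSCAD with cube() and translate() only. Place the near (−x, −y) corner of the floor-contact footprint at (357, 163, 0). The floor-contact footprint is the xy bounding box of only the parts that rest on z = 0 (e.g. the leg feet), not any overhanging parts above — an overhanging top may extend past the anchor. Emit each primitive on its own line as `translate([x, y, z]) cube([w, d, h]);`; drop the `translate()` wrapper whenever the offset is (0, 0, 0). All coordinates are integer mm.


translate([357, 163, 0]) cube([40, 105, 2167]);
translate([1322, 163, 0]) cube([40, 105, 2167]);
translate([357, 163, 2167]) cube([1005, 105, 116]);


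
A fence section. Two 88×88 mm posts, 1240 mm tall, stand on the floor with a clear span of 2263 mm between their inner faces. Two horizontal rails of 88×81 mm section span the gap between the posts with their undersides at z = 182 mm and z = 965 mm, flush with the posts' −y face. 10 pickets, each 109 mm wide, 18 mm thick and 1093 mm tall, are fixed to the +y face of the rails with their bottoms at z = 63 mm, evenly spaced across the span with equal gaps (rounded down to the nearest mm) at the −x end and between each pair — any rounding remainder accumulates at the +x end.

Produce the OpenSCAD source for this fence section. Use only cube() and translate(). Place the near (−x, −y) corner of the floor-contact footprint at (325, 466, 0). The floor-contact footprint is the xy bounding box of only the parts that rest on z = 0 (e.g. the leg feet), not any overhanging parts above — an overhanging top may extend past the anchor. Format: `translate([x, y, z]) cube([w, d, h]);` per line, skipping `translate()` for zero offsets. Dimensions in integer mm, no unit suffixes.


translate([325, 466, 0]) cube([88, 88, 1240]);
translate([2676, 466, 0]) cube([88, 88, 1240]);
translate([413, 466, 182]) cube([2263, 88, 81]);
translate([413, 466, 965]) cube([2263, 88, 81]);
translate([519, 554, 63]) cube([109, 18, 1093]);
translate([734, 554, 63]) cube([109, 18, 1093]);
translate([949, 554, 63]) cube([109, 18, 1093]);
translate([1164, 554, 63]) cube([109, 18, 1093]);
translate([1379, 554, 63]) cube([109, 18, 1093]);
translate([1594, 554, 63]) cube([109, 18, 1093]);
translate([1809, 554, 63]) cube([109, 18, 1093]);
translate([2024, 554, 63]) cube([109, 18, 1093]);
translate([2239, 554, 63]) cube([109, 18, 1093]);
translate([2454, 554, 63]) cube([109, 18, 1093]);


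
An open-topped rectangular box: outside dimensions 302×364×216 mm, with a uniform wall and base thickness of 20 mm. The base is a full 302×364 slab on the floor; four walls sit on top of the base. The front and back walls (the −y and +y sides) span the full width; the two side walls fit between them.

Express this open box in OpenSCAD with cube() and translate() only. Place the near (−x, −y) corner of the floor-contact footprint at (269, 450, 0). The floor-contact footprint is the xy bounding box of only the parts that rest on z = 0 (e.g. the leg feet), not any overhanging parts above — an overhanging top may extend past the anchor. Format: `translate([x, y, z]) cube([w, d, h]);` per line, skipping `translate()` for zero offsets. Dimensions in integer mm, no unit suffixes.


translate([269, 450, 0]) cube([302, 364, 20]);
translate([269, 450, 20]) cube([302, 20, 196]);
translate([269, 794, 20]) cube([302, 20, 196]);
translate([269, 470, 20]) cube([20, 324, 196]);
translate([551, 470, 20]) cube([20, 324, 196]);


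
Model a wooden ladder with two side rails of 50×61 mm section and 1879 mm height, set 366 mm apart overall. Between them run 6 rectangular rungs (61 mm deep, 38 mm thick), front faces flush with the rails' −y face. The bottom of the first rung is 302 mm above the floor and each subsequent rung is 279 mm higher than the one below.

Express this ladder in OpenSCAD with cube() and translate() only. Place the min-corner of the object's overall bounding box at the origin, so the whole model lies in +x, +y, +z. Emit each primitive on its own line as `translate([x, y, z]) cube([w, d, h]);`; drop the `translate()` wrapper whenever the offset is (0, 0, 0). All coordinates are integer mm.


cube([50, 61, 1879]);
translate([316, 0, 0]) cube([50, 61, 1879]);
translate([50, 0, 302]) cube([266, 61, 38]);
translate([50, 0, 581]) cube([266, 61, 38]);
translate([50, 0, 860]) cube([266, 61, 38]);
translate([50, 0, 1139]) cube([266, 61, 38]);
translate([50, 0, 1418]) cube([266, 61, 38]);
translate([50, 0, 1697]) cube([266, 61, 38]);


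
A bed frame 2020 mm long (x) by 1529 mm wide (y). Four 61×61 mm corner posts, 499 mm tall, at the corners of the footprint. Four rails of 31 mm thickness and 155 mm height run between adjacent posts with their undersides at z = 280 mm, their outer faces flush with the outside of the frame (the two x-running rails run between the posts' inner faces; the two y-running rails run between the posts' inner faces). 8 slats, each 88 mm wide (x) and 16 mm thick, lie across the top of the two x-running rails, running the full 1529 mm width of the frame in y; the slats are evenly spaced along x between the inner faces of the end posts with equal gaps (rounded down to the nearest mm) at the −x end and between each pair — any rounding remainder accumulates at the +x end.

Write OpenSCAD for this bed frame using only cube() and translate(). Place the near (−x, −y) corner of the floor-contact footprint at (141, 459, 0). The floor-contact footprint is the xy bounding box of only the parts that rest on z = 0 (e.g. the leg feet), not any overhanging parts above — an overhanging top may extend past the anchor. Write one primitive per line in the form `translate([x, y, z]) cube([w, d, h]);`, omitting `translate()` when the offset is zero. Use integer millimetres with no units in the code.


translate([141, 459, 0]) cube([61, 61, 499]);
translate([141, 1927, 0]) cube([61, 61, 499]);
translate([2100, 459, 0]) cube([61, 61, 499]);
translate([2100, 1927, 0]) cube([61, 61, 499]);
translate([202, 459, 280]) cube([1898, 31, 155]);
translate([202, 1957, 280]) cube([1898, 31, 155]);
translate([141, 520, 280]) cube([31, 1407, 155]);
translate([2130, 520, 280]) cube([31, 1407, 155]);
translate([334, 459, 435]) cube([88, 1529, 16]);
translate([554, 459, 435]) cube([88, 1529, 16]);
translate([774, 459, 435]) cube([88, 1529, 16]);
translate([994, 459, 435]) cube([88, 1529, 16]);
translate([1214, 459, 435]) cube([88, 1529, 16]);
translate([1434, 459, 435]) cube([88, 1529, 16]);
translate([1654, 459, 435]) cube([88, 1529, 16]);
translate([1874, 459, 435]) cube([88, 1529, 16]);


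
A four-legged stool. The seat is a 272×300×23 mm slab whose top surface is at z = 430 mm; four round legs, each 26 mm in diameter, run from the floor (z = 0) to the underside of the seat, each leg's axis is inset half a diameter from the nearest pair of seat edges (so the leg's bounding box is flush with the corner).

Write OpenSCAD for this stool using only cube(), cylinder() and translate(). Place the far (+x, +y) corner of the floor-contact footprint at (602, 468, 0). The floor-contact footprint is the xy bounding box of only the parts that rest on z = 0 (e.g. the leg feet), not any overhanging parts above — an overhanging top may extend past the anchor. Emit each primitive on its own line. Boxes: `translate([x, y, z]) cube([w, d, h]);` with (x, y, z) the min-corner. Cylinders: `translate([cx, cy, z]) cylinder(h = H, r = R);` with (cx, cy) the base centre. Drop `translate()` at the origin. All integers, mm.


translate([330, 168, 407]) cube([272, 300, 23]);
translate([343, 181, 0]) cylinder(h = 407, r = 13);
translate([589, 181, 0]) cylinder(h = 407, r = 13);
translate([343, 455, 0]) cylinder(h = 407, r = 13);
translate([589, 455, 0]) cylinder(h = 407, r = 13);


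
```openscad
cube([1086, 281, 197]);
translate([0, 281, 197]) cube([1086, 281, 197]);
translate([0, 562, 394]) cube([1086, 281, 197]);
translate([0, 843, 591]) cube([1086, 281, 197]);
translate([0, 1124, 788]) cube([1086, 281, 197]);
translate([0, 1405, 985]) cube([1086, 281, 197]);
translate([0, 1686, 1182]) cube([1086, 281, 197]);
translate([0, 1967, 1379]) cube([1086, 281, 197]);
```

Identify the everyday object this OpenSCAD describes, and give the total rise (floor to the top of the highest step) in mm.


A staircase. The total rise is 1576 mm.

8 identical blocks, each offset up and back from the previous — a staircase. Each step is 197 mm tall and there are 8 of them, so the total rise is 8 × 197 = 1576 mm.


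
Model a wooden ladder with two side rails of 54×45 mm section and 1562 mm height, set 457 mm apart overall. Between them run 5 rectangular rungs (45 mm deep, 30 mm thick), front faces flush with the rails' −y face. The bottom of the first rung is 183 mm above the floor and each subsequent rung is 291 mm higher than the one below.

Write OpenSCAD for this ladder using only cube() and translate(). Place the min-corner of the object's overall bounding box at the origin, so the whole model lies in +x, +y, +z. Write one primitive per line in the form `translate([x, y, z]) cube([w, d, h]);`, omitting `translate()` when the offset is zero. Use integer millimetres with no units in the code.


cube([54, 45, 1562]);
translate([403, 0, 0]) cube([54, 45, 1562]);
translate([54, 0, 183]) cube([349, 45, 30]);
translate([54, 0, 474]) cube([349, 45, 30]);
translate([54, 0, 765]) cube([349, 45, 30]);
translate([54, 0, 1056]) cube([349, 45, 30]);
translate([54, 0, 1347]) cube([349, 45, 30]);


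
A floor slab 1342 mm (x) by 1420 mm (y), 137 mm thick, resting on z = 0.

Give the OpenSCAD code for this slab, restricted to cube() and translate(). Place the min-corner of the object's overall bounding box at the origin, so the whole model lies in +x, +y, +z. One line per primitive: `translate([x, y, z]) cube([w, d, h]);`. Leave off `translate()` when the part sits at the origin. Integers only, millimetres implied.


cube([1342, 1420, 137]);


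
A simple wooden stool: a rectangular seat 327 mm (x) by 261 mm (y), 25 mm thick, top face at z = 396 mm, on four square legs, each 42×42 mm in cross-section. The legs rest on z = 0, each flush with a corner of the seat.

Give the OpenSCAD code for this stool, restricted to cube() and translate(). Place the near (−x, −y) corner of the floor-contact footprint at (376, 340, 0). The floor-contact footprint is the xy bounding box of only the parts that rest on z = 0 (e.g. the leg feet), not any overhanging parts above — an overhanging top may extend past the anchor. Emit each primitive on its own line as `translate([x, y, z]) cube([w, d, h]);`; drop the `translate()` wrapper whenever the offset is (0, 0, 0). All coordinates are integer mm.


// leg_h = 396 - 25 = 371
translate([376, 340, 371]) cube([327, 261, 25]);
translate([376, 340, 0]) cube([42, 42, 371]);
translate([661, 340, 0]) cube([42, 42, 371]);
translate([376, 559, 0]) cube([42, 42, 371]);
translate([661, 559, 0]) cube([42, 42, 371]);


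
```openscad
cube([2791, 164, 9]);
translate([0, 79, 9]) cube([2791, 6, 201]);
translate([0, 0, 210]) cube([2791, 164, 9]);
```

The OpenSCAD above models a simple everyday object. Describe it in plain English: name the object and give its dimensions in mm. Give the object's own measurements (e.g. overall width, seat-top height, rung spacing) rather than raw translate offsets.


An I-beam lying along x, 2791 mm long. Overall section height 219 mm. Two flanges 164 mm wide (y) and 9 mm thick, one on the floor and one at the top; a web 6 mm thick runs between them, centred on the flange width.


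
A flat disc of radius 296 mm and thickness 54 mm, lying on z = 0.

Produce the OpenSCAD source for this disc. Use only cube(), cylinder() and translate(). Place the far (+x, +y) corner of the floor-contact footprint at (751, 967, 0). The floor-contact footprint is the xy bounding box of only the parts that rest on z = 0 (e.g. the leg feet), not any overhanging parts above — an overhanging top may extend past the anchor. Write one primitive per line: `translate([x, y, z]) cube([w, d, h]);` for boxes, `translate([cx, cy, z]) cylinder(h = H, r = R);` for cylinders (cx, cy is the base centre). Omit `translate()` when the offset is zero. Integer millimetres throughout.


translate([455, 671, 0]) cylinder(h = 54, r = 296);


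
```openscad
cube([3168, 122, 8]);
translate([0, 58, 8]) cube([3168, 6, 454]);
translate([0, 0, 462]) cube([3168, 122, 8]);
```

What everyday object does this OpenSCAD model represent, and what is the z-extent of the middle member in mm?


An I-beam. The web height is 454 mm.

Two wide flanges with a thin centred web — an I-beam. Overall 470 mm minus two 8 mm flanges gives a web of 470 − 2·8 = 454 mm.


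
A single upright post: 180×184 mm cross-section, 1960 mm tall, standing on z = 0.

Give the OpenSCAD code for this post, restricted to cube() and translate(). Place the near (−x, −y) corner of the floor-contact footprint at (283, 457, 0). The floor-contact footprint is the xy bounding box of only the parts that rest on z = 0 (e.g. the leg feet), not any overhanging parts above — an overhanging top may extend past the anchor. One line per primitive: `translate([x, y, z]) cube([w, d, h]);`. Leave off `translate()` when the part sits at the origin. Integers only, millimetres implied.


translate([283, 457, 0]) cube([180, 184, 1960]);


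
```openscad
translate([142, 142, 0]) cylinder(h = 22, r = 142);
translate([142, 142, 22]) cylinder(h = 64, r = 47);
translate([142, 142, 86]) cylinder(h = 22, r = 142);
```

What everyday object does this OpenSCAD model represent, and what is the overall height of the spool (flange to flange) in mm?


A spool. The overall height is 108 mm.

Three coaxial cylinders, large–small–large — a spool. Two 22 mm flanges and a 64 mm core give 22 + 64 + 22 = 108 mm.


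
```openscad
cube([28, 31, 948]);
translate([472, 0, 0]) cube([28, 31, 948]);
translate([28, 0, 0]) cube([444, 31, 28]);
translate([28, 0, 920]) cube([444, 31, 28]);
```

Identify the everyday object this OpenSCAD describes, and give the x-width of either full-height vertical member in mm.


A picture frame. The border width is 28 mm.

Four thin pieces enclosing a rectangular opening — a picture frame. The two full-height stiles are 948 mm tall; the top rail sits at z = 920 and is 28 mm tall, so the border above the opening is 948 − 920 = 28 mm, matching the stile x-width.


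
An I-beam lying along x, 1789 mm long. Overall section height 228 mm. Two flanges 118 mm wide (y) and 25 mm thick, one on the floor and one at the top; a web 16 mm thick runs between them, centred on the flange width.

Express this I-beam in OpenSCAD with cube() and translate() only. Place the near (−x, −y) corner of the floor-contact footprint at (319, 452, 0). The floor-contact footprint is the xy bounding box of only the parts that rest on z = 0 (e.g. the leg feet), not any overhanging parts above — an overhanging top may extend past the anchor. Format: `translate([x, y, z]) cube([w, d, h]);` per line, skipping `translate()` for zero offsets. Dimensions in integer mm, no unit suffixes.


translate([319, 452, 0]) cube([1789, 118, 25]);
translate([319, 503, 25]) cube([1789, 16, 178]);
translate([319, 452, 203]) cube([1789, 118, 25]);


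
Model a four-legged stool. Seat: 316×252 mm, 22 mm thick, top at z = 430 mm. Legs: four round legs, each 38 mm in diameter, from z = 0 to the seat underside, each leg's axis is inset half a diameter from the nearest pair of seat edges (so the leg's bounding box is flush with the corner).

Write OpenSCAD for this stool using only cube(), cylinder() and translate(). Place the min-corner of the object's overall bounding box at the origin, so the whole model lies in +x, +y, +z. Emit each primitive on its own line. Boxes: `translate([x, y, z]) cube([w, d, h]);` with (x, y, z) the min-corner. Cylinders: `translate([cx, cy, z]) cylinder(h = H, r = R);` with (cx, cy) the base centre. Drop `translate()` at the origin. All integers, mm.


translate([0, 0, 408]) cube([316, 252, 22]);
translate([19, 19, 0]) cylinder(h = 408, r = 19);
translate([297, 19, 0]) cylinder(h = 408, r = 19);
translate([19, 233, 0]) cylinder(h = 408, r = 19);
translate([297, 233, 0]) cylinder(h = 408, r = 19);


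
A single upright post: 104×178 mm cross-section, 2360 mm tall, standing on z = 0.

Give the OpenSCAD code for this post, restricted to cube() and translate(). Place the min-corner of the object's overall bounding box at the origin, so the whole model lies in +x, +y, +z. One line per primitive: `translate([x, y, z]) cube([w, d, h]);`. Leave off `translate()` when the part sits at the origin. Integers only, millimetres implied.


cube([104, 178, 2360]);


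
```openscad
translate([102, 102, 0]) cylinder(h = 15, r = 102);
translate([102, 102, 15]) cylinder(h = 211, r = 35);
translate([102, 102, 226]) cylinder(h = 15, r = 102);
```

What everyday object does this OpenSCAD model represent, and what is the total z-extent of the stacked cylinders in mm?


A spool. The overall height is 241 mm.

Three coaxial cylinders, large–small–large — a spool. Two 15 mm flanges and a 211 mm core give 15 + 211 + 15 = 241 mm.


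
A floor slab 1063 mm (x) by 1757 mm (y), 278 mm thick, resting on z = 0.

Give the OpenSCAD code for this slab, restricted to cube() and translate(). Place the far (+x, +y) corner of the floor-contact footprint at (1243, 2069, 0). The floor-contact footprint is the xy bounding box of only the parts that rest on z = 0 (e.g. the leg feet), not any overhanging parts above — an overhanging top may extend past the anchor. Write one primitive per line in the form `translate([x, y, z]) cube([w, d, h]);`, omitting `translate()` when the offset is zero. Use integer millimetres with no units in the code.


translate([180, 312, 0]) cube([1063, 1757, 278]);


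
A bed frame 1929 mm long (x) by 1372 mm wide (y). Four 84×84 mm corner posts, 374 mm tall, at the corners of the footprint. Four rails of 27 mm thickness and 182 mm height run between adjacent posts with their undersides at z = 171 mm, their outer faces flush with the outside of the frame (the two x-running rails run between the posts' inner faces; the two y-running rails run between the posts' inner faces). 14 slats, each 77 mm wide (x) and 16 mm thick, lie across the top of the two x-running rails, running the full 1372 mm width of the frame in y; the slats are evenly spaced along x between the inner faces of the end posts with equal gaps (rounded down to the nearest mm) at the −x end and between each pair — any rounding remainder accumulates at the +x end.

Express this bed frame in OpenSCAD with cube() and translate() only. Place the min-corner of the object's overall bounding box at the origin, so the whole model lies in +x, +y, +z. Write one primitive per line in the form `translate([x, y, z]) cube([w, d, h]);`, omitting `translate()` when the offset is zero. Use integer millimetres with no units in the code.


cube([84, 84, 374]);
translate([0, 1288, 0]) cube([84, 84, 374]);
translate([1845, 0, 0]) cube([84, 84, 374]);
translate([1845, 1288, 0]) cube([84, 84, 374]);
translate([84, 0, 171]) cube([1761, 27, 182]);
translate([84, 1345, 171]) cube([1761, 27, 182]);
translate([0, 84, 171]) cube([27, 1204, 182]);
translate([1902, 84, 171]) cube([27, 1204, 182]);
translate([129, 0, 353]) cube([77, 1372, 16]);
translate([251, 0, 353]) cube([77, 1372, 16]);
translate([373, 0, 353]) cube([77, 1372, 16]);
translate([495, 0, 353]) cube([77, 1372, 16]);
translate([617, 0, 353]) cube([77, 1372, 16]);
translate([739, 0, 353]) cube([77, 1372, 16]);
translate([861, 0, 353]) cube([77, 1372, 16]);
translate([983, 0, 353]) cube([77, 1372, 16]);
translate([1105, 0, 353]) cube([77, 1372, 16]);
translate([1227, 0, 353]) cube([77, 1372, 16]);
translate([1349, 0, 353]) cube([77, 1372, 16]);
translate([1471, 0, 353]) cube([77, 1372, 16]);
translate([1593, 0, 353]) cube([77, 1372, 16]);
translate([1715, 0, 353]) cube([77, 1372, 16]);


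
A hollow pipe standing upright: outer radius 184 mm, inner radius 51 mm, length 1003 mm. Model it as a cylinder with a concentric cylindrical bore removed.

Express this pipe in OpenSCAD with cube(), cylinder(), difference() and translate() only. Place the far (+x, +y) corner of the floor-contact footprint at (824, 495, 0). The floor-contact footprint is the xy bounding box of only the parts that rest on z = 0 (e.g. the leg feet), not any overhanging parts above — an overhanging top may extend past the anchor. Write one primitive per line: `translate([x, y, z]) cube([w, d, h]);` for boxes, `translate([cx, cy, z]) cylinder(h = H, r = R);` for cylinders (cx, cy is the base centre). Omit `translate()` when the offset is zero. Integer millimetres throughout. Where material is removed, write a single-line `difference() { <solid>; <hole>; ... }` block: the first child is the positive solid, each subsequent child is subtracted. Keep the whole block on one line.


difference() { translate([640, 311, 0]) cylinder(h = 1003, r = 184); translate([640, 311, 0]) cylinder(h = 1003, r = 51); }


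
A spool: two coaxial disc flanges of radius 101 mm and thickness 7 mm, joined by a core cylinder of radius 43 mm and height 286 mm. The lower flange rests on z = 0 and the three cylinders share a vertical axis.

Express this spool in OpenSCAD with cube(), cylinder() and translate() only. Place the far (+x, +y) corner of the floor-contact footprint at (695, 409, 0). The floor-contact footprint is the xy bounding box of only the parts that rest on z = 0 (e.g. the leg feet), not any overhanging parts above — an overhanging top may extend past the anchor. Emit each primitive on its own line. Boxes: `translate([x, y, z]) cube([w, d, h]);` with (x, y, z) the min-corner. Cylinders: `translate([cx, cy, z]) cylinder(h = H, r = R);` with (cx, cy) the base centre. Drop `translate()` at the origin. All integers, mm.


translate([594, 308, 0]) cylinder(h = 7, r = 101);
translate([594, 308, 7]) cylinder(h = 286, r = 43);
translate([594, 308, 293]) cylinder(h = 7, r = 101);


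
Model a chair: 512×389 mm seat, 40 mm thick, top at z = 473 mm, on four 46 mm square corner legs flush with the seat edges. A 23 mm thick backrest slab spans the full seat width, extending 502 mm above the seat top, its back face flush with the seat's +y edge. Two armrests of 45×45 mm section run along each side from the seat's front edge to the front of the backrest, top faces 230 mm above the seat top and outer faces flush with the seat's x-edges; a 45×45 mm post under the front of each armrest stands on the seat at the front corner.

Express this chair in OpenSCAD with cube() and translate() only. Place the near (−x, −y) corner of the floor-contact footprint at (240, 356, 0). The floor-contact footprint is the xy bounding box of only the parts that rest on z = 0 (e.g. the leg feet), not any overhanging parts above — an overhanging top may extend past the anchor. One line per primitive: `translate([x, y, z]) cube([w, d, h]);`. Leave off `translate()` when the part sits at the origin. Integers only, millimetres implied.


translate([240, 356, 433]) cube([512, 389, 40]);
translate([240, 356, 0]) cube([46, 46, 433]);
translate([706, 356, 0]) cube([46, 46, 433]);
translate([240, 699, 0]) cube([46, 46, 433]);
translate([706, 699, 0]) cube([46, 46, 433]);
translate([240, 722, 473]) cube([512, 23, 502]);
translate([240, 356, 658]) cube([45, 366, 45]);
translate([707, 356, 658]) cube([45, 366, 45]);
translate([240, 356, 473]) cube([45, 45, 185]);
translate([707, 356, 473]) cube([45, 45, 185]);


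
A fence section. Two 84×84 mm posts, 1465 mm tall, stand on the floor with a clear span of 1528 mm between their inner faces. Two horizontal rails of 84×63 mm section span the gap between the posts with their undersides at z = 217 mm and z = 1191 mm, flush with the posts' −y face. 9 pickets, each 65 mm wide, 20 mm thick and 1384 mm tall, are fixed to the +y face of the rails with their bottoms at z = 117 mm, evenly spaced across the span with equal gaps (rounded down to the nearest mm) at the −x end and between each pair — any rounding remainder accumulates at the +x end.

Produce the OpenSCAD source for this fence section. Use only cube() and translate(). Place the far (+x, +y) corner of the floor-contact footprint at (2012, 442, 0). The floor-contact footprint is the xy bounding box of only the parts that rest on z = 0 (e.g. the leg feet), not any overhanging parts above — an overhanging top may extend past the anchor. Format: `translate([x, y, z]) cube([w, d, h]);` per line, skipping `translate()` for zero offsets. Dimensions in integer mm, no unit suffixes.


translate([316, 358, 0]) cube([84, 84, 1465]);
translate([1928, 358, 0]) cube([84, 84, 1465]);
translate([400, 358, 217]) cube([1528, 84, 63]);
translate([400, 358, 1191]) cube([1528, 84, 63]);
translate([494, 442, 117]) cube([65, 20, 1384]);
translate([653, 442, 117]) cube([65, 20, 1384]);
translate([812, 442, 117]) cube([65, 20, 1384]);
translate([971, 442, 117]) cube([65, 20, 1384]);
translate([1130, 442, 117]) cube([65, 20, 1384]);
translate([1289, 442, 117]) cube([65, 20, 1384]);
translate([1448, 442, 117]) cube([65, 20, 1384]);
translate([1607, 442, 117]) cube([65, 20, 1384]);
translate([1766, 442, 117]) cube([65, 20, 1384]);


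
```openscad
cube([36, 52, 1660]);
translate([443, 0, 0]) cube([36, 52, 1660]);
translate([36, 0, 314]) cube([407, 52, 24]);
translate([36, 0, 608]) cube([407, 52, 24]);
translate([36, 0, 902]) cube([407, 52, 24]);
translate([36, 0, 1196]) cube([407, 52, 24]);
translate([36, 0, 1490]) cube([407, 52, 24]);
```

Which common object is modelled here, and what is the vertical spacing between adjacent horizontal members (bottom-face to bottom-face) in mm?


A ladder. The rung spacing is 294 mm.

Two tall 36×52 posts with 5 short bars between them — a ladder. Adjacent rungs sit at z = 314 and z = 608, so the spacing is 608 − 314 = 294 mm.


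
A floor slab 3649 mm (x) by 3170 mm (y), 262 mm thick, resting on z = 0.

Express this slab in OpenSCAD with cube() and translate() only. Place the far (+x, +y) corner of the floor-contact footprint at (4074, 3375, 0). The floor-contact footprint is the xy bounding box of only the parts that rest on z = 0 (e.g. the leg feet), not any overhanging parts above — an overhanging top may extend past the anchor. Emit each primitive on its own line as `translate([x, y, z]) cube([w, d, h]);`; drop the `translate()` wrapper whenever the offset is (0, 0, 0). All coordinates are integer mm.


translate([425, 205, 0]) cube([3649, 3170, 262]);


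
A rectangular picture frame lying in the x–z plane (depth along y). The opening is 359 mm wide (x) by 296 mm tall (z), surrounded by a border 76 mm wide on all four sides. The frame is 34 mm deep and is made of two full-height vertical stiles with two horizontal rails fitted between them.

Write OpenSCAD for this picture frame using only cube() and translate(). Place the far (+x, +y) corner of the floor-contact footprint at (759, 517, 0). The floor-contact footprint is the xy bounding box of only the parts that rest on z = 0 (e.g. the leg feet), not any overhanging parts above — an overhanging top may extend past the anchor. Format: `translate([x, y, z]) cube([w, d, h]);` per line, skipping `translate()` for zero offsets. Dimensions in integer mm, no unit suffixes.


translate([248, 483, 0]) cube([76, 34, 448]);
translate([683, 483, 0]) cube([76, 34, 448]);
translate([324, 483, 0]) cube([359, 34, 76]);
translate([324, 483, 372]) cube([359, 34, 76]);


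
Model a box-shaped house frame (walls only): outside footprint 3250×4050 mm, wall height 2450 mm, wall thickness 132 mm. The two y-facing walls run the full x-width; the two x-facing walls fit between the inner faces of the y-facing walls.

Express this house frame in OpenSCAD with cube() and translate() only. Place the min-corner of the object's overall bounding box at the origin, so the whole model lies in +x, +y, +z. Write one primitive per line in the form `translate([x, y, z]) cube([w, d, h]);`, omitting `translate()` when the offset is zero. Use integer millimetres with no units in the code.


cube([3250, 132, 2450]);
translate([0, 3918, 0]) cube([3250, 132, 2450]);
translate([0, 132, 0]) cube([132, 3786, 2450]);
translate([3118, 132, 0]) cube([132, 3786, 2450]);


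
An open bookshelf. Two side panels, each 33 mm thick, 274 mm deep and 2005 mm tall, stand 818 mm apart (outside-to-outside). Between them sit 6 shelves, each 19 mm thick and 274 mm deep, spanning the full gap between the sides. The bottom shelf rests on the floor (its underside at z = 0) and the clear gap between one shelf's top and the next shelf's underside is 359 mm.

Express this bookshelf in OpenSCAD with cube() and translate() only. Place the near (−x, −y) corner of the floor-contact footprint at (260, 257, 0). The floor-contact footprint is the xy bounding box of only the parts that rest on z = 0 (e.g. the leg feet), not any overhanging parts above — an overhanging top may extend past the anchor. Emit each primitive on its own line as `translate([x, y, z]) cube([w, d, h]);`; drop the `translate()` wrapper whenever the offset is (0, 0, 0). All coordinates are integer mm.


translate([260, 257, 0]) cube([33, 274, 2005]);
translate([1045, 257, 0]) cube([33, 274, 2005]);
translate([293, 257, 0]) cube([752, 274, 19]);
translate([293, 257, 378]) cube([752, 274, 19]);
translate([293, 257, 756]) cube([752, 274, 19]);
translate([293, 257, 1134]) cube([752, 274, 19]);
translate([293, 257, 1512]) cube([752, 274, 19]);
translate([293, 257, 1890]) cube([752, 274, 19]);


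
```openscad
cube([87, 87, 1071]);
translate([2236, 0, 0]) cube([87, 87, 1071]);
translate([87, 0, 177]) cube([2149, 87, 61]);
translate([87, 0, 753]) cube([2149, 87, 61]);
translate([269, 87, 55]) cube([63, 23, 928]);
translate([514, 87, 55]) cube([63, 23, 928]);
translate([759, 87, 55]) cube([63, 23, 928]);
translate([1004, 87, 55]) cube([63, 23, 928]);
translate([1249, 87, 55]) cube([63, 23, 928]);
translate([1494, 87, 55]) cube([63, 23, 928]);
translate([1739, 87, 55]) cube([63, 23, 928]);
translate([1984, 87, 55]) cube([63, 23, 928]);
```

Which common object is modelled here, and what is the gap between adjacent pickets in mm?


A fence section. The picket gap is 182 mm.

Two posts, two rails, 8 pickets — a fence section. Span 2149 mm holds 8 pickets of 63 mm with 9 equal gaps: ⌊(2149 − 8·63) / 9⌋ = 182 mm.


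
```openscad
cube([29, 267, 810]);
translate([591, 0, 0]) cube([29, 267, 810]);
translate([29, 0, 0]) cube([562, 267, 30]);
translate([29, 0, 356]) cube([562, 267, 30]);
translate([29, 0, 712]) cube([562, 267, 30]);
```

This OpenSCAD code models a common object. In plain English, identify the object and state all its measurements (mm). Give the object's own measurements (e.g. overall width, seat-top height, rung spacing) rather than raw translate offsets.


An open bookshelf. Two side panels, each 29 mm thick, 267 mm deep and 810 mm tall, stand 620 mm apart (outside-to-outside). Between them sit 3 shelves, each 30 mm thick and 267 mm deep, spanning the full gap between the sides. The bottom shelf rests on the floor (its underside at z = 0) and the clear gap between one shelf's top and the next shelf's underside is 326 mm.


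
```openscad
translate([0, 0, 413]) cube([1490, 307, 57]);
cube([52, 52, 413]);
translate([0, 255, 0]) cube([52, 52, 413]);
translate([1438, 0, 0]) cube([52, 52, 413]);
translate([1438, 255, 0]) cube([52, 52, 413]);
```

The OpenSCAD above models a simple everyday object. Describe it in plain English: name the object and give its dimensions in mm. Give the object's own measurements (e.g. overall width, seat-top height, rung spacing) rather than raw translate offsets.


A long wooden bench with a 1490 mm (x) × 307 mm (y) seat, 57 mm thick, its top surface 470 mm above the floor. Four 52 mm square legs at the seat corners, flush with the edges, run from z = 0 to the seat underside.


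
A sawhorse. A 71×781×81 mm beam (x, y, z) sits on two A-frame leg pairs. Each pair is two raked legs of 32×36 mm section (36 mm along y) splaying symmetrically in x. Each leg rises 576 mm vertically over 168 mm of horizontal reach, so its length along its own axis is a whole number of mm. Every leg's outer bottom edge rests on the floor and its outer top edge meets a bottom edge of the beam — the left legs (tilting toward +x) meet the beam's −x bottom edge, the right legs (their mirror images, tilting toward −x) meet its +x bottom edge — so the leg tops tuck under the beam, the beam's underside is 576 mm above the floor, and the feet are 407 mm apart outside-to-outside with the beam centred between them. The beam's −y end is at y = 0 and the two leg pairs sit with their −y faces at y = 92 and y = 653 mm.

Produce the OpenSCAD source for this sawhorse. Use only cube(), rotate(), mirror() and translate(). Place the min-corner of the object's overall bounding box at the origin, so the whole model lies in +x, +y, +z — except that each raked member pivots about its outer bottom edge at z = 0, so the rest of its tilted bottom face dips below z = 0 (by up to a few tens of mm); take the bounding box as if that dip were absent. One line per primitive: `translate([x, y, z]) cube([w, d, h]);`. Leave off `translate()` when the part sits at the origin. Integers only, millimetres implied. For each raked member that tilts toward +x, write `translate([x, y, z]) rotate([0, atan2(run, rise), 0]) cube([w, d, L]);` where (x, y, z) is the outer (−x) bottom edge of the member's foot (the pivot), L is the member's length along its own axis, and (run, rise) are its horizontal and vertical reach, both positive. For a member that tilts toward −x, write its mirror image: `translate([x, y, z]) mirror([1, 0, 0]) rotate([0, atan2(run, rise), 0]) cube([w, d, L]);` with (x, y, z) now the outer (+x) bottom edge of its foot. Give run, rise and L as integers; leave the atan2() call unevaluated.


translate([168, 0, 576]) cube([71, 781, 81]);
translate([0, 92, 0]) rotate([0, atan2(168, 576), 0]) cube([32, 36, 600]);
translate([407, 92, 0]) mirror([1, 0, 0]) rotate([0, atan2(168, 576), 0]) cube([32, 36, 600]);
translate([0, 653, 0]) rotate([0, atan2(168, 576), 0]) cube([32, 36, 600]);
translate([407, 653, 0]) mirror([1, 0, 0]) rotate([0, atan2(168, 576), 0]) cube([32, 36, 600]);
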